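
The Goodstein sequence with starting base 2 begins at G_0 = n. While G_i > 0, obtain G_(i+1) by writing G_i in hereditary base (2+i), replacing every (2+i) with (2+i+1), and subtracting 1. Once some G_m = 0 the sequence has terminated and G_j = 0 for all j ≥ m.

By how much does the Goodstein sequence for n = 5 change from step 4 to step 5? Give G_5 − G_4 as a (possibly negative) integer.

422

[0] 5 ≡ 2^2 + 1 (base 2). Lift 3: 28. −1: 27.
[1] 27 ≡ 3^3 (base 3). Lift 4: 256. −1: 255.
[2] 255 ≡ 3·4^3 + 3·4^2 + 3·4 + 3 (base 4). Lift 5: 468. −1: 467.
[3] 467 ≡ 3·5^3 + 3·5^2 + 3·5 + 2 (base 5). Lift 6: 776. −1: 775.
[4] 775 ≡ 3·6^3 + 3·6^2 + 3·6 + 1 (base 6). Lift 7: 1198. −1: 1197.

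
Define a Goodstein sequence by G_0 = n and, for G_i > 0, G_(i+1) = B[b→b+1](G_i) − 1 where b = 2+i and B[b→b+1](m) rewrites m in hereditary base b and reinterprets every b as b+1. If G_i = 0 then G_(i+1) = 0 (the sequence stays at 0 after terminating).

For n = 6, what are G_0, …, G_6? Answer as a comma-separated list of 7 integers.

step 0: 6 = 2^2 + 2; sub 3 for 2: 3^3 + 3; = 30; G_1 = 30−1 = 29
step 1: 29 = 3^3 + 2; sub 4 for 3: 4^4 + 2; = 258; G_2 = 258−1 = 257
step 2: 257 = 4^4 + 1; sub 5 for 4: 5^5 + 1; = 3126; G_3 = 3126−1 = 3125
step 3: 3125 = 5^5; sub 6 for 5: 6^6; = 46656; G_4 = 46656−1 = 46655
step 4: 46655 = 5·6^5 + 5·6^4 + 5·6^3 + 5·6^2 + 5·6 + 5; sub 7 for 6: 5·7^5 + 5·7^4 + 5·7^3 + 5·7^2 + 5·7 + 5; = 98040; G_5 = 98040−1 = 98039
step 5: 98039 = 5·7^5 + 5·7^4 + 5·7^3 + 5·7^2 + 5·7 + 4; sub 8 for 7: 5·8^5 + 5·8^4 + 5·8^3 + 5·8^2 + 5·8 + 4; = 187244; G_6 = 187244−1 = 187243

6, 29, 257, 3125, 46655, 98039, 187243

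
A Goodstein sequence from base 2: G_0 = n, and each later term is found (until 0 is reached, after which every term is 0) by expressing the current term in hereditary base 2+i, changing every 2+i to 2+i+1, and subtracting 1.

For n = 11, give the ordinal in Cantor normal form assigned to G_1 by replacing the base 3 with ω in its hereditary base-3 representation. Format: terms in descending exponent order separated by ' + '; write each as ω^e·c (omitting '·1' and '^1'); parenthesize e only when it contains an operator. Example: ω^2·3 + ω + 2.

(0) 11|_2 = 2^(2 + 1) + 2 + 1 ↦ 3^(3 + 1) + 3 + 1|_3 = 85 ⇒ 84
(1) 84|_3 = 3^(3 + 1) + 3 ↦ 4^(4 + 1) + 4|_4 = 1028 ⇒ 1027

ω^(ω + 1) + ω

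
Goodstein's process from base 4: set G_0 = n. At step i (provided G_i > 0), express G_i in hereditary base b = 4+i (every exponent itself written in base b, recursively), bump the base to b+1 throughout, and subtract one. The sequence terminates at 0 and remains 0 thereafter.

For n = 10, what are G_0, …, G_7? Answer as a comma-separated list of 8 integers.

10, 11, 12, 13, 13, 13, 13, 13

(0) 10|_4 = 2·4 + 2 ↦ 2·5 + 2|_5 = 12 ⇒ 11
(1) 11|_5 = 2·5 + 1 ↦ 2·6 + 1|_6 = 13 ⇒ 12
(2) 12|_6 = 2·6 ↦ 2·7|_7 = 14 ⇒ 13
(3) 13|_7 = 7 + 6 ↦ 8 + 6|_8 = 14 ⇒ 13
(4) 13|_8 = 8 + 5 ↦ 9 + 5|_9 = 14 ⇒ 13
(5) 13|_9 = 9 + 4 ↦ 10 + 4|_10 = 14 ⇒ 13
(6) 13|_10 = 10 + 3 ↦ 11 + 3|_11 = 14 ⇒ 13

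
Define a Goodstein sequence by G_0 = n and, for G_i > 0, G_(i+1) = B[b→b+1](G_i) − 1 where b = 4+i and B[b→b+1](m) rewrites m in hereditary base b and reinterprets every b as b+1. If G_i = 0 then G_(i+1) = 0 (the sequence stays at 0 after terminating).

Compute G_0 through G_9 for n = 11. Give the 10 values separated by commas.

[0] 11 ≡ 2·4 + 3 (base 4). Lift 5: 13. −1: 12.
[1] 12 ≡ 2·5 + 2 (base 5). Lift 6: 14. −1: 13.
[2] 13 ≡ 2·6 + 1 (base 6). Lift 7: 15. −1: 14.
[3] 14 ≡ 2·7 (base 7). Lift 8: 16. −1: 15.
[4] 15 ≡ 8 + 7 (base 8). Lift 9: 16. −1: 15.
[5] 15 ≡ 9 + 6 (base 9). Lift 10: 16. −1: 15.
[6] 15 ≡ 10 + 5 (base 10). Lift 11: 16. −1: 15.
[7] 15 ≡ 11 + 4 (base 11). Lift 12: 16. −1: 15.
[8] 15 ≡ 12 + 3 (base 12). Lift 13: 16. −1: 15.

11, 12, 13, 14, 15, 15, 15, 15, 15, 15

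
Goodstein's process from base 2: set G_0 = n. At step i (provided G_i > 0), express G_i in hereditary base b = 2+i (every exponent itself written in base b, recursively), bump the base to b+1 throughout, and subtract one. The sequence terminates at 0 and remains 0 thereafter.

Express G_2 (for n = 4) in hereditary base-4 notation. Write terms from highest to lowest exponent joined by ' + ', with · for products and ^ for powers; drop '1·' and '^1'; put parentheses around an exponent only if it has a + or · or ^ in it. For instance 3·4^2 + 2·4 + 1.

2·4^2 + 2·4 + 1

4 —HB2→ 2^2 —bump→ 3^3 = 27 —(−1)→ 26
26 —HB3→ 2·3^2 + 2·3 + 2 —bump→ 2·4^2 + 2·4 + 2 = 42 —(−1)→ 41
41 —HB4→ 2·4^2 + 2·4 + 1 —bump→ 2·5^2 + 2·5 + 1 = 61 —(−1)→ 60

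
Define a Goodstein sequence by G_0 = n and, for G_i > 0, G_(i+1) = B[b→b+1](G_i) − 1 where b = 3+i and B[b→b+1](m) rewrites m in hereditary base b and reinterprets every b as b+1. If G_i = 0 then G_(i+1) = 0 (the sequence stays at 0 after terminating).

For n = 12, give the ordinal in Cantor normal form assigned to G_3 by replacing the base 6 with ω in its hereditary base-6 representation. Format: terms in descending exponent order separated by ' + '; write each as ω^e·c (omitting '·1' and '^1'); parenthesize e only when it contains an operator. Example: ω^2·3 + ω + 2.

ω^2 + 1

(0) 12|_3 = 3^2 + 3 ↦ 4^2 + 4|_4 = 20 ⇒ 19
(1) 19|_4 = 4^2 + 3 ↦ 5^2 + 3|_5 = 28 ⇒ 27
(2) 27|_5 = 5^2 + 2 ↦ 6^2 + 2|_6 = 38 ⇒ 37
(3) 37|_6 = 6^2 + 1 ↦ 7^2 + 1|_7 = 50 ⇒ 49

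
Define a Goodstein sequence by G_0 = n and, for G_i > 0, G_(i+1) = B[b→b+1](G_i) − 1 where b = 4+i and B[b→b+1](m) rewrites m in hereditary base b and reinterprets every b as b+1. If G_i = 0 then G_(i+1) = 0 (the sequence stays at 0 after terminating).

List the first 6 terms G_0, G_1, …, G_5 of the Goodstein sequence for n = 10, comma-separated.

10, 11, 12, 13, 13, 13

G_0 = 10. HB_4(10) = 2·4 + 2. Bump = 12. G_1 = 11.
G_1 = 11. HB_5(11) = 2·5 + 1. Bump = 13. G_2 = 12.
G_2 = 12. HB_6(12) = 2·6. Bump = 14. G_3 = 13.
G_3 = 13. HB_7(13) = 7 + 6. Bump = 14. G_4 = 13.
G_4 = 13. HB_8(13) = 8 + 5. Bump = 14. G_5 = 13.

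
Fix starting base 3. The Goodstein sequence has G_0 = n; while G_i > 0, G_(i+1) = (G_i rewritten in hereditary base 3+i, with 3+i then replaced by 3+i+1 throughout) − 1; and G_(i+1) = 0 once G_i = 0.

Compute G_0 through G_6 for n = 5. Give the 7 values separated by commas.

G_0 = 5. HB_3(5) = 3 + 2. Bump = 6. G_1 = 5.
G_1 = 5. HB_4(5) = 4 + 1. Bump = 6. G_2 = 5.
G_2 = 5. HB_5(5) = 5. Bump = 6. G_3 = 5.
G_3 = 5. HB_6(5) = 5. Bump = 5. G_4 = 4.
G_4 = 4. HB_7(4) = 4. Bump = 4. G_5 = 3.
G_5 = 3. HB_8(3) = 3. Bump = 3. G_6 = 2.

5, 5, 5, 5, 4, 3, 2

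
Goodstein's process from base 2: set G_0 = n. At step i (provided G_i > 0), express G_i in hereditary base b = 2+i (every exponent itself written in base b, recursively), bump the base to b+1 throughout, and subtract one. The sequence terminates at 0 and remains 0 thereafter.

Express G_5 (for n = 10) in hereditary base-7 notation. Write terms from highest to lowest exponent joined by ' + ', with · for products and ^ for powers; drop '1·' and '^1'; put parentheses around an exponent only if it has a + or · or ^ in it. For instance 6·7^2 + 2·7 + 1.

5·7^7 + 5·7^5 + 5·7^4 + 5·7^3 + 5·7^2 + 5·7 + 4

G_0=10  [base 2] 2^(2 + 1) + 2  →[2↦3]→  3^(3 + 1) + 3 = 84  −1 ⇒ G_1=83
G_1=83  [base 3] 3^(3 + 1) + 2  →[3↦4]→  4^(4 + 1) + 2 = 1026  −1 ⇒ G_2=1025
G_2=1025  [base 4] 4^(4 + 1) + 1  →[4↦5]→  5^(5 + 1) + 1 = 15626  −1 ⇒ G_3=15625
G_3=15625  [base 5] 5^(5 + 1)  →[5↦6]→  6^(6 + 1) = 279936  −1 ⇒ G_4=279935
G_4=279935  [base 6] 5·6^6 + 5·6^5 + 5·6^4 + 5·6^3 + 5·6^2 + 5·6 + 5  →[6↦7]→  5·7^7 + 5·7^5 + 5·7^4 + 5·7^3 + 5·7^2 + 5·7 + 5 = 4215755  −1 ⇒ G_5=4215754
G_5=4215754  [base 7] 5·7^7 + 5·7^5 + 5·7^4 + 5·7^3 + 5·7^2 + 5·7 + 4  →[7↦8]→  5·8^8 + 5·8^5 + 5·8^4 + 5·8^3 + 5·8^2 + 5·8 + 4 = 84073324  −1 ⇒ G_6=84073323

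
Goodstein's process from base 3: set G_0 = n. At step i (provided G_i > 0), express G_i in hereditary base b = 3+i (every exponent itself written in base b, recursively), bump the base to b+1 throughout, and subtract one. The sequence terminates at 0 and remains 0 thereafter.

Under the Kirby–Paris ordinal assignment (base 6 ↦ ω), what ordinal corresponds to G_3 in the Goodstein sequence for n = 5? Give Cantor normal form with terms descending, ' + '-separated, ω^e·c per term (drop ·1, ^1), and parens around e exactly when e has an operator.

5

i=0: 5 = 3 + 2 (b=3); 3→4: 4 + 2 = 6; 6−1 = 5
i=1: 5 = 4 + 1 (b=4); 4→5: 5 + 1 = 6; 6−1 = 5
i=2: 5 = 5 (b=5); 5→6: 6 = 6; 6−1 = 5
i=3: 5 = 5 (b=6); 6→7: 5 = 5; 5−1 = 4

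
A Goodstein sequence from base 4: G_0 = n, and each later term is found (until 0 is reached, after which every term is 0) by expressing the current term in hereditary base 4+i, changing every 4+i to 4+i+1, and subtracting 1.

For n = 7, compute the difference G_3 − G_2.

0

7 —HB4→ 4 + 3 —bump→ 5 + 3 = 8 —(−1)→ 7
7 —HB5→ 5 + 2 —bump→ 6 + 2 = 8 —(−1)→ 7
7 —HB6→ 6 + 1 —bump→ 7 + 1 = 8 —(−1)→ 7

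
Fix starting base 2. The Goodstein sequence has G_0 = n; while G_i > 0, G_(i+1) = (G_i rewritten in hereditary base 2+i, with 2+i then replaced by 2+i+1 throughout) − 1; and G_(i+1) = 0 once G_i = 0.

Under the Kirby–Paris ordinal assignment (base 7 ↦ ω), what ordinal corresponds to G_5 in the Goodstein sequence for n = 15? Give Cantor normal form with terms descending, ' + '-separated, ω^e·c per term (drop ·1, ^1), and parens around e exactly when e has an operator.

ω^(ω + 1) + ω^ω

(0) 15|_2 = 2^(2 + 1) + 2^2 + 2 + 1 ↦ 3^(3 + 1) + 3^3 + 3 + 1|_3 = 112 ⇒ 111
(1) 111|_3 = 3^(3 + 1) + 3^3 + 3 ↦ 4^(4 + 1) + 4^4 + 4|_4 = 1284 ⇒ 1283
(2) 1283|_4 = 4^(4 + 1) + 4^4 + 3 ↦ 5^(5 + 1) + 5^5 + 3|_5 = 18753 ⇒ 18752
(3) 18752|_5 = 5^(5 + 1) + 5^5 + 2 ↦ 6^(6 + 1) + 6^6 + 2|_6 = 326594 ⇒ 326593
(4) 326593|_6 = 6^(6 + 1) + 6^6 + 1 ↦ 7^(7 + 1) + 7^7 + 1|_7 = 6588345 ⇒ 6588344
(5) 6588344|_7 = 7^(7 + 1) + 7^7 ↦ 8^(8 + 1) + 8^8|_8 = 150994944 ⇒ 150994943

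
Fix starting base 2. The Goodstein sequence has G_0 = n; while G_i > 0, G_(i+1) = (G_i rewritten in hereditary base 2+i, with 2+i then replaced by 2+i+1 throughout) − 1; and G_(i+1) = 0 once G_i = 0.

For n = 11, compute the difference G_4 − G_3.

G_0=11  [base 2] 2^(2 + 1) + 2 + 1  →[2↦3]→  3^(3 + 1) + 3 + 1 = 85  −1 ⇒ G_1=84
G_1=84  [base 3] 3^(3 + 1) + 3  →[3↦4]→  4^(4 + 1) + 4 = 1028  −1 ⇒ G_2=1027
G_2=1027  [base 4] 4^(4 + 1) + 3  →[4↦5]→  5^(5 + 1) + 3 = 15628  −1 ⇒ G_3=15627
G_3=15627  [base 5] 5^(5 + 1) + 2  →[5↦6]→  6^(6 + 1) + 2 = 279938  −1 ⇒ G_4=279937

264310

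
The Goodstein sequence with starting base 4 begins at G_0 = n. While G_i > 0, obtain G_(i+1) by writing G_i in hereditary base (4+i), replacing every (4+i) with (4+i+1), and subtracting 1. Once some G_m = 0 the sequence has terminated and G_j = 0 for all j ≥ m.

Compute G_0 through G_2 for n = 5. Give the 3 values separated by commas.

5, 5, 5

5 —HB4→ 4 + 1 —bump→ 5 + 1 = 6 —(−1)→ 5
5 —HB5→ 5 —bump→ 6 = 6 —(−1)→ 5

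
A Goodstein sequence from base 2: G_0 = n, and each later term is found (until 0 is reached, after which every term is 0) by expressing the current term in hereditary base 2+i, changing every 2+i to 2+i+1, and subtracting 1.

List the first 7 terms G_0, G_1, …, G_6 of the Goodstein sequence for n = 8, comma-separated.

(0) 8|_2 = 2^(2 + 1) ↦ 3^(3 + 1)|_3 = 81 ⇒ 80
(1) 80|_3 = 2·3^3 + 2·3^2 + 2·3 + 2 ↦ 2·4^4 + 2·4^2 + 2·4 + 2|_4 = 554 ⇒ 553
(2) 553|_4 = 2·4^4 + 2·4^2 + 2·4 + 1 ↦ 2·5^5 + 2·5^2 + 2·5 + 1|_5 = 6311 ⇒ 6310
(3) 6310|_5 = 2·5^5 + 2·5^2 + 2·5 ↦ 2·6^6 + 2·6^2 + 2·6|_6 = 93396 ⇒ 93395
(4) 93395|_6 = 2·6^6 + 2·6^2 + 6 + 5 ↦ 2·7^7 + 2·7^2 + 7 + 5|_7 = 1647196 ⇒ 1647195
(5) 1647195|_7 = 2·7^7 + 2·7^2 + 7 + 4 ↦ 2·8^8 + 2·8^2 + 8 + 4|_8 = 33554572 ⇒ 33554571

8, 80, 553, 6310, 93395, 1647195, 33554571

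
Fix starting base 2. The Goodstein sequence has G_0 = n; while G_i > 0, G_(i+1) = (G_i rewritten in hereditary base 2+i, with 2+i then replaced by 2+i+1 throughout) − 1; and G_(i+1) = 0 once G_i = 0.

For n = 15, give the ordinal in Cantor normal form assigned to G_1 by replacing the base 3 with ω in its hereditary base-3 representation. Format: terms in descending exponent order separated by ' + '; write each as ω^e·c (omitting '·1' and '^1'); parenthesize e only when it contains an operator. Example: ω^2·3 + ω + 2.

ω^(ω + 1) + ω^ω + ω

base 2: 15 = 2^(2 + 1) + 2^2 + 2 + 1; at 3: 3^(3 + 1) + 3^3 + 3 + 1 = 112; next = 111
base 3: 111 = 3^(3 + 1) + 3^3 + 3; at 4: 4^(4 + 1) + 4^4 + 4 = 1284; next = 1283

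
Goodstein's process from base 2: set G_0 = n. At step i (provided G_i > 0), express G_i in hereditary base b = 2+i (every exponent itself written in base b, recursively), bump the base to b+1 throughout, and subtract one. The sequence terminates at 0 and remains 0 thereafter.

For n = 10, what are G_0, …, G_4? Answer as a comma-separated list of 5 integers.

G_0 = 10. HB_2(10) = 2^(2 + 1) + 2. Bump = 84. G_1 = 83.
G_1 = 83. HB_3(83) = 3^(3 + 1) + 2. Bump = 1026. G_2 = 1025.
G_2 = 1025. HB_4(1025) = 4^(4 + 1) + 1. Bump = 15626. G_3 = 15625.
G_3 = 15625. HB_5(15625) = 5^(5 + 1). Bump = 279936. G_4 = 279935.

10, 83, 1025, 15625, 279935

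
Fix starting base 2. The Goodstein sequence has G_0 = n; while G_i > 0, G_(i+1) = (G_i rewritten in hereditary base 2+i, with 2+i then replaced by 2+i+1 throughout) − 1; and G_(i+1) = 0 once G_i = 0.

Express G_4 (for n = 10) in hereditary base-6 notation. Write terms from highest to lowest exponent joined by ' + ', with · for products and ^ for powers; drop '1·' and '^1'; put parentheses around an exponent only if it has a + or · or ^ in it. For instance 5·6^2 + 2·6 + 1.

5·6^6 + 5·6^5 + 5·6^4 + 5·6^3 + 5·6^2 + 5·6 + 5

step 0: 10 = 2^(2 + 1) + 2; sub 3 for 2: 3^(3 + 1) + 3; = 84; G_1 = 84−1 = 83
step 1: 83 = 3^(3 + 1) + 2; sub 4 for 3: 4^(4 + 1) + 2; = 1026; G_2 = 1026−1 = 1025
step 2: 1025 = 4^(4 + 1) + 1; sub 5 for 4: 5^(5 + 1) + 1; = 15626; G_3 = 15626−1 = 15625
step 3: 15625 = 5^(5 + 1); sub 6 for 5: 6^(6 + 1); = 279936; G_4 = 279936−1 = 279935
step 4: 279935 = 5·6^6 + 5·6^5 + 5·6^4 + 5·6^3 + 5·6^2 + 5·6 + 5; sub 7 for 6: 5·7^7 + 5·7^5 + 5·7^4 + 5·7^3 + 5·7^2 + 5·7 + 5; = 4215755; G_5 = 4215755−1 = 4215754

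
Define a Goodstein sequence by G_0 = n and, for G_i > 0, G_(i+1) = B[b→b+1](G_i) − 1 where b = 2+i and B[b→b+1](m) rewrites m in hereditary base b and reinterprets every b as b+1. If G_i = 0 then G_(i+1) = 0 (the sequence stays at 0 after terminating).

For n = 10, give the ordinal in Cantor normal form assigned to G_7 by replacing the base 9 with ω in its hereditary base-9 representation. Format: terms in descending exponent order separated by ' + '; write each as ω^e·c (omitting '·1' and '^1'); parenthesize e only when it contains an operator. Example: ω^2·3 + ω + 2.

i=0: 10 = 2^(2 + 1) + 2 (b=2); 2→3: 3^(3 + 1) + 3 = 84; 84−1 = 83
i=1: 83 = 3^(3 + 1) + 2 (b=3); 3→4: 4^(4 + 1) + 2 = 1026; 1026−1 = 1025
i=2: 1025 = 4^(4 + 1) + 1 (b=4); 4→5: 5^(5 + 1) + 1 = 15626; 15626−1 = 15625
i=3: 15625 = 5^(5 + 1) (b=5); 5→6: 6^(6 + 1) = 279936; 279936−1 = 279935
i=4: 279935 = 5·6^6 + 5·6^5 + 5·6^4 + 5·6^3 + 5·6^2 + 5·6 + 5 (b=6); 6→7: 5·7^7 + 5·7^5 + 5·7^4 + 5·7^3 + 5·7^2 + 5·7 + 5 = 4215755; 4215755−1 = 4215754
i=5: 4215754 = 5·7^7 + 5·7^5 + 5·7^4 + 5·7^3 + 5·7^2 + 5·7 + 4 (b=7); 7→8: 5·8^8 + 5·8^5 + 5·8^4 + 5·8^3 + 5·8^2 + 5·8 + 4 = 84073324; 84073324−1 = 84073323
i=6: 84073323 = 5·8^8 + 5·8^5 + 5·8^4 + 5·8^3 + 5·8^2 + 5·8 + 3 (b=8); 8→9: 5·9^9 + 5·9^5 + 5·9^4 + 5·9^3 + 5·9^2 + 5·9 + 3 = 1937434593; 1937434593−1 = 1937434592
i=7: 1937434592 = 5·9^9 + 5·9^5 + 5·9^4 + 5·9^3 + 5·9^2 + 5·9 + 2 (b=9); 9→10: 5·10^10 + 5·10^5 + 5·10^4 + 5·10^3 + 5·10^2 + 5·10 + 2 = 50000555552; 50000555552−1 = 50000555551

ω^ω·5 + ω^5·5 + ω^4·5 + ω^3·5 + ω^2·5 + ω·5 + 2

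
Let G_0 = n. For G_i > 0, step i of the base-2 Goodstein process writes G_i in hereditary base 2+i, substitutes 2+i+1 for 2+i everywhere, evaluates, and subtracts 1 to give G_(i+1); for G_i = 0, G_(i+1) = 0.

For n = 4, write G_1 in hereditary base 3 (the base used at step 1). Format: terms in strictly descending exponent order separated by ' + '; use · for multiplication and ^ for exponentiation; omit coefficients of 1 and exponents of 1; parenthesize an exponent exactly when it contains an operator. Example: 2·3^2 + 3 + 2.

(0) 4|_2 = 2^2 ↦ 3^3|_3 = 27 ⇒ 26
(1) 26|_3 = 2·3^2 + 2·3 + 2 ↦ 2·4^2 + 2·4 + 2|_4 = 42 ⇒ 41

2·3^2 + 2·3 + 2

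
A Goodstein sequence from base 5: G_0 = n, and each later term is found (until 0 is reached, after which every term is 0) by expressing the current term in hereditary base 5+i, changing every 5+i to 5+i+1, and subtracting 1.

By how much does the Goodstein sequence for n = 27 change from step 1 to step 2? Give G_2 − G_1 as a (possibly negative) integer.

12

step 0: 27 = 5^2 + 2; sub 6 for 5: 6^2 + 2; = 38; G_1 = 38−1 = 37
step 1: 37 = 6^2 + 1; sub 7 for 6: 7^2 + 1; = 50; G_2 = 50−1 = 49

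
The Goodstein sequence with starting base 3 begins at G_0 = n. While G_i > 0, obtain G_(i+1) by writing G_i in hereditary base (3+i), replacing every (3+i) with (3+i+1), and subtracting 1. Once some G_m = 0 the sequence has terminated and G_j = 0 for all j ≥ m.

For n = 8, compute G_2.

base 3: 8 = 2·3 + 2; at 4: 2·4 + 2 = 10; next = 9
base 4: 9 = 2·4 + 1; at 5: 2·5 + 1 = 11; next = 10

10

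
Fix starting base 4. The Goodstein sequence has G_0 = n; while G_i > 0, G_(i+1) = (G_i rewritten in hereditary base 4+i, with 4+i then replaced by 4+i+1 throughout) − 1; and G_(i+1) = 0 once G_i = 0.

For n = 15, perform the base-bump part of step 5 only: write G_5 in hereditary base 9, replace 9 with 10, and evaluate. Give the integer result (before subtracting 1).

26

i=0: 15 = 3·4 + 3 (b=4); 4→5: 3·5 + 3 = 18; 18−1 = 17
i=1: 17 = 3·5 + 2 (b=5); 5→6: 3·6 + 2 = 20; 20−1 = 19
i=2: 19 = 3·6 + 1 (b=6); 6→7: 3·7 + 1 = 22; 22−1 = 21
i=3: 21 = 3·7 (b=7); 7→8: 3·8 = 24; 24−1 = 23
i=4: 23 = 2·8 + 7 (b=8); 8→9: 2·9 + 7 = 25; 25−1 = 24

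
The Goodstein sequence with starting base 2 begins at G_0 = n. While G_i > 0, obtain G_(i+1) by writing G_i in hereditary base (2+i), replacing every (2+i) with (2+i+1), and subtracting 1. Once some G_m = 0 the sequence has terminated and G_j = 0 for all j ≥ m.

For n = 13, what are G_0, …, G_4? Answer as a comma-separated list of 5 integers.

13, 108, 1279, 16092, 280711

G_0=13  [base 2] 2^(2 + 1) + 2^2 + 1  →[2↦3]→  3^(3 + 1) + 3^3 + 1 = 109  −1 ⇒ G_1=108
G_1=108  [base 3] 3^(3 + 1) + 3^3  →[3↦4]→  4^(4 + 1) + 4^4 = 1280  −1 ⇒ G_2=1279
G_2=1279  [base 4] 4^(4 + 1) + 3·4^3 + 3·4^2 + 3·4 + 3  →[4↦5]→  5^(5 + 1) + 3·5^3 + 3·5^2 + 3·5 + 3 = 16093  −1 ⇒ G_3=16092
G_3=16092  [base 5] 5^(5 + 1) + 3·5^3 + 3·5^2 + 3·5 + 2  →[5↦6]→  6^(6 + 1) + 3·6^3 + 3·6^2 + 3·6 + 2 = 280712  −1 ⇒ G_4=280711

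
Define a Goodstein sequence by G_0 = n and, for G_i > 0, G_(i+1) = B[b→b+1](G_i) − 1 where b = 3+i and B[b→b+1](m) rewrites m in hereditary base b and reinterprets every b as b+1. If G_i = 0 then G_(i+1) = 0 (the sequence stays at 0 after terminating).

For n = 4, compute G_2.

(0) 4|_3 = 3 + 1 ↦ 4 + 1|_4 = 5 ⇒ 4
(1) 4|_4 = 4 ↦ 5|_5 = 5 ⇒ 4
(2) 4|_5 = 4 ↦ 4|_6 = 4 ⇒ 3

4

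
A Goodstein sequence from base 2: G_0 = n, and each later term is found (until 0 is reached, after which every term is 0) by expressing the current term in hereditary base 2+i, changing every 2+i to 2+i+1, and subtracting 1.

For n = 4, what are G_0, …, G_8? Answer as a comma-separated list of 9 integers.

[0] 4 ≡ 2^2 (base 2). Lift 3: 27. −1: 26.
[1] 26 ≡ 2·3^2 + 2·3 + 2 (base 3). Lift 4: 42. −1: 41.
[2] 41 ≡ 2·4^2 + 2·4 + 1 (base 4). Lift 5: 61. −1: 60.
[3] 60 ≡ 2·5^2 + 2·5 (base 5). Lift 6: 84. −1: 83.
[4] 83 ≡ 2·6^2 + 6 + 5 (base 6). Lift 7: 110. −1: 109.
[5] 109 ≡ 2·7^2 + 7 + 4 (base 7). Lift 8: 140. −1: 139.
[6] 139 ≡ 2·8^2 + 8 + 3 (base 8). Lift 9: 174. −1: 173.
[7] 173 ≡ 2·9^2 + 9 + 2 (base 9). Lift 10: 212. −1: 211.

4, 26, 41, 60, 83, 109, 139, 173, 211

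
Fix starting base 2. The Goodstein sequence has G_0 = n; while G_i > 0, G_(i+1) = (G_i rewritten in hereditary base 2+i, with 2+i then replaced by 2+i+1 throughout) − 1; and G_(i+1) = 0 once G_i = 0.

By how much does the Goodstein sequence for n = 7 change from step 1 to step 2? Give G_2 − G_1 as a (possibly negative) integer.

[0] 7 ≡ 2^2 + 2 + 1 (base 2). Lift 3: 31. −1: 30.
[1] 30 ≡ 3^3 + 3 (base 3). Lift 4: 260. −1: 259.

229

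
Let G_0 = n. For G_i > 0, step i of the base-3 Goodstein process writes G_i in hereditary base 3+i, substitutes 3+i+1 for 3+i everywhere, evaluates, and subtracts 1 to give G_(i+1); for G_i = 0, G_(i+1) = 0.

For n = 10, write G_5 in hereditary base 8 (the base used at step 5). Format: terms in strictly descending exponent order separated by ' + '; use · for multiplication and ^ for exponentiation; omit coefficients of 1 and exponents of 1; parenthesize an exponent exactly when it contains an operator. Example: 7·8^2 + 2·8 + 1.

4·8 + 1

i=0: 10 = 3^2 + 1 (b=3); 3→4: 4^2 + 1 = 17; 17−1 = 16
i=1: 16 = 4^2 (b=4); 4→5: 5^2 = 25; 25−1 = 24
i=2: 24 = 4·5 + 4 (b=5); 5→6: 4·6 + 4 = 28; 28−1 = 27
i=3: 27 = 4·6 + 3 (b=6); 6→7: 4·7 + 3 = 31; 31−1 = 30
i=4: 30 = 4·7 + 2 (b=7); 7→8: 4·8 + 2 = 34; 34−1 = 33
i=5: 33 = 4·8 + 1 (b=8); 8→9: 4·9 + 1 = 37; 37−1 = 36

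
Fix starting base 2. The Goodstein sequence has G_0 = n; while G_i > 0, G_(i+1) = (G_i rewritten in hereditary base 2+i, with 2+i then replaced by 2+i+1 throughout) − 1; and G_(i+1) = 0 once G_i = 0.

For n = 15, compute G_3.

18752

[0] 15 ≡ 2^(2 + 1) + 2^2 + 2 + 1 (base 2). Lift 3: 112. −1: 111.
[1] 111 ≡ 3^(3 + 1) + 3^3 + 3 (base 3). Lift 4: 1284. −1: 1283.
[2] 1283 ≡ 4^(4 + 1) + 4^4 + 3 (base 4). Lift 5: 18753. −1: 18752.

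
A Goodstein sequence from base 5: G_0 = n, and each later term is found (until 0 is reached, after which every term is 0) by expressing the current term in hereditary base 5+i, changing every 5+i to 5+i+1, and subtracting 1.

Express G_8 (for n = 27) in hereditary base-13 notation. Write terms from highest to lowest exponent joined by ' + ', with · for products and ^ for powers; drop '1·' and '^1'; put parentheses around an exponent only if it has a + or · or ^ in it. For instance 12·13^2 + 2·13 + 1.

7·13 + 2

G_0 = 27. HB_5(27) = 5^2 + 2. Bump = 38. G_1 = 37.
G_1 = 37. HB_6(37) = 6^2 + 1. Bump = 50. G_2 = 49.
G_2 = 49. HB_7(49) = 7^2. Bump = 64. G_3 = 63.
G_3 = 63. HB_8(63) = 7·8 + 7. Bump = 70. G_4 = 69.
G_4 = 69. HB_9(69) = 7·9 + 6. Bump = 76. G_5 = 75.
G_5 = 75. HB_10(75) = 7·10 + 5. Bump = 82. G_6 = 81.
G_6 = 81. HB_11(81) = 7·11 + 4. Bump = 88. G_7 = 87.
G_7 = 87. HB_12(87) = 7·12 + 3. Bump = 94. G_8 = 93.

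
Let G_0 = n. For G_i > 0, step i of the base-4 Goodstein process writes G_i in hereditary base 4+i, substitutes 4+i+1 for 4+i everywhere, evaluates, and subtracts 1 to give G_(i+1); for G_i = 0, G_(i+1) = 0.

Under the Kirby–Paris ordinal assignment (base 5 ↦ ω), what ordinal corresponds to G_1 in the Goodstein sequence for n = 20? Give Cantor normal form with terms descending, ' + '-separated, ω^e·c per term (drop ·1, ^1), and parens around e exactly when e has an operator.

ω^2 + 4

20 —HB4→ 4^2 + 4 —bump→ 5^2 + 5 = 30 —(−1)→ 29
29 —HB5→ 5^2 + 4 —bump→ 6^2 + 4 = 40 —(−1)→ 39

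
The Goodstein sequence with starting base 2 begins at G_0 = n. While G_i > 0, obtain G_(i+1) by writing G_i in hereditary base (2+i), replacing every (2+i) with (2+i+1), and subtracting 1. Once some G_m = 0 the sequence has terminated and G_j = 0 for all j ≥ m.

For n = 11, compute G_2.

G_0=11  [base 2] 2^(2 + 1) + 2 + 1  →[2↦3]→  3^(3 + 1) + 3 + 1 = 85  −1 ⇒ G_1=84
G_1=84  [base 3] 3^(3 + 1) + 3  →[3↦4]→  4^(4 + 1) + 4 = 1028  −1 ⇒ G_2=1027
G_2=1027  [base 4] 4^(4 + 1) + 3  →[4↦5]→  5^(5 + 1) + 3 = 15628  −1 ⇒ G_3=15627

1027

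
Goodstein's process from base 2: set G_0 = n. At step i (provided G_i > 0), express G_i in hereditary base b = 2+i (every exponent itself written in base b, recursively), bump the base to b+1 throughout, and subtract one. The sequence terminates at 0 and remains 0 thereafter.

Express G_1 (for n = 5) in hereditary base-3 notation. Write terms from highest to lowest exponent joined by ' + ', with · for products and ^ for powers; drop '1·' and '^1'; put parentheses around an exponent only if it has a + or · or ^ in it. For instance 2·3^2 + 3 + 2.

3^3

[0] 5 ≡ 2^2 + 1 (base 2). Lift 3: 28. −1: 27.
[1] 27 ≡ 3^3 (base 3). Lift 4: 256. −1: 255.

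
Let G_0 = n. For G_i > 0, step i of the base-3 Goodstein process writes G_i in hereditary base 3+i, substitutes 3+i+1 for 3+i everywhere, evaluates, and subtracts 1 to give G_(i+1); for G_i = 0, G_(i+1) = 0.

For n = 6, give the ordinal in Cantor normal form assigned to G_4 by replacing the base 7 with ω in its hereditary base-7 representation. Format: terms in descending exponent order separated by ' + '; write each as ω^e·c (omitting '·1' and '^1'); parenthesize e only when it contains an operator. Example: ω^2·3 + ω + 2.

i=0: 6 = 2·3 (b=3); 3→4: 2·4 = 8; 8−1 = 7
i=1: 7 = 4 + 3 (b=4); 4→5: 5 + 3 = 8; 8−1 = 7
i=2: 7 = 5 + 2 (b=5); 5→6: 6 + 2 = 8; 8−1 = 7
i=3: 7 = 6 + 1 (b=6); 6→7: 7 + 1 = 8; 8−1 = 7
i=4: 7 = 7 (b=7); 7→8: 8 = 8; 8−1 = 7

ω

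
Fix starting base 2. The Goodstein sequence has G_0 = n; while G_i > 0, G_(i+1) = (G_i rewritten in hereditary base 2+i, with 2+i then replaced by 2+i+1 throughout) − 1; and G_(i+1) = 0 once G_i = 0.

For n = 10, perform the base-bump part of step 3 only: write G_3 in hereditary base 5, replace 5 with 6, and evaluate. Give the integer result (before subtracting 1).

G_0 = 10. HB_2(10) = 2^(2 + 1) + 2. Bump = 84. G_1 = 83.
G_1 = 83. HB_3(83) = 3^(3 + 1) + 2. Bump = 1026. G_2 = 1025.
G_2 = 1025. HB_4(1025) = 4^(4 + 1) + 1. Bump = 15626. G_3 = 15625.
G_3 = 15625. HB_5(15625) = 5^(5 + 1). Bump = 279936. G_4 = 279935.

279936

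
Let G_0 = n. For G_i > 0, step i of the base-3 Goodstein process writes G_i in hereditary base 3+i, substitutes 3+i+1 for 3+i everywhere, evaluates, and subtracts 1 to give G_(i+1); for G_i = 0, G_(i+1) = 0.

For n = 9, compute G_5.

i=0: 9 = 3^2 (b=3); 3→4: 4^2 = 16; 16−1 = 15
i=1: 15 = 3·4 + 3 (b=4); 4→5: 3·5 + 3 = 18; 18−1 = 17
i=2: 17 = 3·5 + 2 (b=5); 5→6: 3·6 + 2 = 20; 20−1 = 19
i=3: 19 = 3·6 + 1 (b=6); 6→7: 3·7 + 1 = 22; 22−1 = 21
i=4: 21 = 3·7 (b=7); 7→8: 3·8 = 24; 24−1 = 23

23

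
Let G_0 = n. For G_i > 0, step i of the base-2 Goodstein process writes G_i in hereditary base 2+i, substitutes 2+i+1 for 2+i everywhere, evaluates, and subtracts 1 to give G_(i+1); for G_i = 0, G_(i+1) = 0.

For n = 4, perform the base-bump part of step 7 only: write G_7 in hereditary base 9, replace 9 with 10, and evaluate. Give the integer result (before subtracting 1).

[0] 4 ≡ 2^2 (base 2). Lift 3: 27. −1: 26.
[1] 26 ≡ 2·3^2 + 2·3 + 2 (base 3). Lift 4: 42. −1: 41.
[2] 41 ≡ 2·4^2 + 2·4 + 1 (base 4). Lift 5: 61. −1: 60.
[3] 60 ≡ 2·5^2 + 2·5 (base 5). Lift 6: 84. −1: 83.
[4] 83 ≡ 2·6^2 + 6 + 5 (base 6). Lift 7: 110. −1: 109.
[5] 109 ≡ 2·7^2 + 7 + 4 (base 7). Lift 8: 140. −1: 139.
[6] 139 ≡ 2·8^2 + 8 + 3 (base 8). Lift 9: 174. −1: 173.
[7] 173 ≡ 2·9^2 + 9 + 2 (base 9). Lift 10: 212. −1: 211.

212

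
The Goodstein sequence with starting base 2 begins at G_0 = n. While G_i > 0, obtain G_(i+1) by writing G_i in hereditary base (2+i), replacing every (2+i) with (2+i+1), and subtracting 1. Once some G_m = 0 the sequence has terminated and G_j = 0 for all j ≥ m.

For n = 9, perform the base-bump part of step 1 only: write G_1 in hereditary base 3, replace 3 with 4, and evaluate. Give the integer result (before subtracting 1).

1024

G_0=9  [base 2] 2^(2 + 1) + 1  →[2↦3]→  3^(3 + 1) + 1 = 82  −1 ⇒ G_1=81
G_1=81  [base 3] 3^(3 + 1)  →[3↦4]→  4^(4 + 1) = 1024  −1 ⇒ G_2=1023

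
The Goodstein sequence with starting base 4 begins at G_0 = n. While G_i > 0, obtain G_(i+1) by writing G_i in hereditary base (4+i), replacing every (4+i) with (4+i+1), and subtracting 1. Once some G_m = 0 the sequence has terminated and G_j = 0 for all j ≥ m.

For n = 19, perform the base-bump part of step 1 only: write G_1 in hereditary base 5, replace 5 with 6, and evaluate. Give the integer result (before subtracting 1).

38

19 —HB4→ 4^2 + 3 —bump→ 5^2 + 3 = 28 —(−1)→ 27
27 —HB5→ 5^2 + 2 —bump→ 6^2 + 2 = 38 —(−1)→ 37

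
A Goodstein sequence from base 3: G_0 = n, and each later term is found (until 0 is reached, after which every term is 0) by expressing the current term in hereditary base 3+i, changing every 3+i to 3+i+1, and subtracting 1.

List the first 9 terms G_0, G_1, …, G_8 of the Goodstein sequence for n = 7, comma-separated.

7, 8, 9, 9, 9, 9, 9, 9, 8

base 3: 7 = 2·3 + 1; at 4: 2·4 + 1 = 9; next = 8
base 4: 8 = 2·4; at 5: 2·5 = 10; next = 9
base 5: 9 = 5 + 4; at 6: 6 + 4 = 10; next = 9
base 6: 9 = 6 + 3; at 7: 7 + 3 = 10; next = 9
base 7: 9 = 7 + 2; at 8: 8 + 2 = 10; next = 9
base 8: 9 = 8 + 1; at 9: 9 + 1 = 10; next = 9
base 9: 9 = 9; at 10: 10 = 10; next = 9
base 10: 9 = 9; at 11: 9 = 9; next = 8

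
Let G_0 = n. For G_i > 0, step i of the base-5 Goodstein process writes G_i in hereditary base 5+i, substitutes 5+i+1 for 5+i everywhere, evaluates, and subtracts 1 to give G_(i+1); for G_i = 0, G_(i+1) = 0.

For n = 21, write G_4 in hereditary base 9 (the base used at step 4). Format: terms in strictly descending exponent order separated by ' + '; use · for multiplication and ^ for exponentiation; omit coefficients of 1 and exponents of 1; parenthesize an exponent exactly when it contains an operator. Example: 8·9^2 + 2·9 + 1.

3·9 + 4

i=0: 21 = 4·5 + 1 (b=5); 5→6: 4·6 + 1 = 25; 25−1 = 24
i=1: 24 = 4·6 (b=6); 6→7: 4·7 = 28; 28−1 = 27
i=2: 27 = 3·7 + 6 (b=7); 7→8: 3·8 + 6 = 30; 30−1 = 29
i=3: 29 = 3·8 + 5 (b=8); 8→9: 3·9 + 5 = 32; 32−1 = 31
i=4: 31 = 3·9 + 4 (b=9); 9→10: 3·10 + 4 = 34; 34−1 = 33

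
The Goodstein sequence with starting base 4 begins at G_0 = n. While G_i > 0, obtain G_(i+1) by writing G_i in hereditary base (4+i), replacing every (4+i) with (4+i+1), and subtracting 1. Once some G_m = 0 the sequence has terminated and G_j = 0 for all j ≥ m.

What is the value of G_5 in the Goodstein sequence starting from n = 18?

(0) 18|_4 = 4^2 + 2 ↦ 5^2 + 2|_5 = 27 ⇒ 26
(1) 26|_5 = 5^2 + 1 ↦ 6^2 + 1|_6 = 37 ⇒ 36
(2) 36|_6 = 6^2 ↦ 7^2|_7 = 49 ⇒ 48
(3) 48|_7 = 6·7 + 6 ↦ 6·8 + 6|_8 = 54 ⇒ 53
(4) 53|_8 = 6·8 + 5 ↦ 6·9 + 5|_9 = 59 ⇒ 58
(5) 58|_9 = 6·9 + 4 ↦ 6·10 + 4|_10 = 64 ⇒ 63

58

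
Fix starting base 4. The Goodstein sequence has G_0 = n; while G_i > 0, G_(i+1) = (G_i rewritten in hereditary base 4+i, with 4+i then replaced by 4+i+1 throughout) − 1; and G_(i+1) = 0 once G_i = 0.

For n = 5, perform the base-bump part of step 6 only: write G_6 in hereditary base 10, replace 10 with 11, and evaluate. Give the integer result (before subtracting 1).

1

i=0: 5 = 4 + 1 (b=4); 4→5: 5 + 1 = 6; 6−1 = 5
i=1: 5 = 5 (b=5); 5→6: 6 = 6; 6−1 = 5
i=2: 5 = 5 (b=6); 6→7: 5 = 5; 5−1 = 4
i=3: 4 = 4 (b=7); 7→8: 4 = 4; 4−1 = 3
i=4: 3 = 3 (b=8); 8→9: 3 = 3; 3−1 = 2
i=5: 2 = 2 (b=9); 9→10: 2 = 2; 2−1 = 1
i=6: 1 = 1 (b=10); 10→11: 1 = 1; 1−1 = 0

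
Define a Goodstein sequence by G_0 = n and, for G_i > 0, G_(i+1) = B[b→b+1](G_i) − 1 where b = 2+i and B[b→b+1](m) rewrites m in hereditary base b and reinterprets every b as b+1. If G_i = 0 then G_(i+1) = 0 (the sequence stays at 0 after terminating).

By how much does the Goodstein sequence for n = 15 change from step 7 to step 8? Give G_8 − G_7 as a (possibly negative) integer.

G_0=15  [base 2] 2^(2 + 1) + 2^2 + 2 + 1  →[2↦3]→  3^(3 + 1) + 3^3 + 3 + 1 = 112  −1 ⇒ G_1=111
G_1=111  [base 3] 3^(3 + 1) + 3^3 + 3  →[3↦4]→  4^(4 + 1) + 4^4 + 4 = 1284  −1 ⇒ G_2=1283
G_2=1283  [base 4] 4^(4 + 1) + 4^4 + 3  →[4↦5]→  5^(5 + 1) + 5^5 + 3 = 18753  −1 ⇒ G_3=18752
G_3=18752  [base 5] 5^(5 + 1) + 5^5 + 2  →[5↦6]→  6^(6 + 1) + 6^6 + 2 = 326594  −1 ⇒ G_4=326593
G_4=326593  [base 6] 6^(6 + 1) + 6^6 + 1  →[6↦7]→  7^(7 + 1) + 7^7 + 1 = 6588345  −1 ⇒ G_5=6588344
G_5=6588344  [base 7] 7^(7 + 1) + 7^7  →[7↦8]→  8^(8 + 1) + 8^8 = 150994944  −1 ⇒ G_6=150994943
G_6=150994943  [base 8] 8^(8 + 1) + 7·8^7 + 7·8^6 + 7·8^5 + 7·8^4 + 7·8^3 + 7·8^2 + 7·8 + 7  →[8↦9]→  9^(9 + 1) + 7·9^7 + 7·9^6 + 7·9^5 + 7·9^4 + 7·9^3 + 7·9^2 + 7·9 + 7 = 3524450281  −1 ⇒ G_7=3524450280
G_7=3524450280  [base 9] 9^(9 + 1) + 7·9^7 + 7·9^6 + 7·9^5 + 7·9^4 + 7·9^3 + 7·9^2 + 7·9 + 6  →[9↦10]→  10^(10 + 1) + 7·10^7 + 7·10^6 + 7·10^5 + 7·10^4 + 7·10^3 + 7·10^2 + 7·10 + 6 = 100077777776  −1 ⇒ G_8=100077777775

96553327495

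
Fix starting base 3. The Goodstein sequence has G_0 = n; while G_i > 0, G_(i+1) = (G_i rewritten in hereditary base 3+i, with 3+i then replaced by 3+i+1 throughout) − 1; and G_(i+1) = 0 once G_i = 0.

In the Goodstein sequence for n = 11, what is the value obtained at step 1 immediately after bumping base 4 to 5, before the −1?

(0) 11|_3 = 3^2 + 2 ↦ 4^2 + 2|_4 = 18 ⇒ 17
(1) 17|_4 = 4^2 + 1 ↦ 5^2 + 1|_5 = 26 ⇒ 25

26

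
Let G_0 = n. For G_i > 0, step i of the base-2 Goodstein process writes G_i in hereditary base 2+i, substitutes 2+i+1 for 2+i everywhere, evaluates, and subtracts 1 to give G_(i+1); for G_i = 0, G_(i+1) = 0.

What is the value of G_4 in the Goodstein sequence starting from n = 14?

326591

[0] 14 ≡ 2^(2 + 1) + 2^2 + 2 (base 2). Lift 3: 111. −1: 110.
[1] 110 ≡ 3^(3 + 1) + 3^3 + 2 (base 3). Lift 4: 1282. −1: 1281.
[2] 1281 ≡ 4^(4 + 1) + 4^4 + 1 (base 4). Lift 5: 18751. −1: 18750.
[3] 18750 ≡ 5^(5 + 1) + 5^5 (base 5). Lift 6: 326592. −1: 326591.
[4] 326591 ≡ 6^(6 + 1) + 5·6^5 + 5·6^4 + 5·6^3 + 5·6^2 + 5·6 + 5 (base 6). Lift 7: 5862841. −1: 5862840.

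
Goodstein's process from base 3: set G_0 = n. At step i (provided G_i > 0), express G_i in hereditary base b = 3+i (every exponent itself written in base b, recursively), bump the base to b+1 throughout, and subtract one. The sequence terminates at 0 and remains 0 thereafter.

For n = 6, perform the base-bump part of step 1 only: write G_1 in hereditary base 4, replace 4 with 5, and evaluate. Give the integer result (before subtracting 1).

i=0: 6 = 2·3 (b=3); 3→4: 2·4 = 8; 8−1 = 7
i=1: 7 = 4 + 3 (b=4); 4→5: 5 + 3 = 8; 8−1 = 7

8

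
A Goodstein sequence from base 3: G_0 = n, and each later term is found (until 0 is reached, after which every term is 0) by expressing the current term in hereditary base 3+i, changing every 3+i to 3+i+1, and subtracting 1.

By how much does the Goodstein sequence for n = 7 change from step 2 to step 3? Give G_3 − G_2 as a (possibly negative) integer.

0

step 0: 7 = 2·3 + 1; sub 4 for 3: 2·4 + 1; = 9; G_1 = 9−1 = 8
step 1: 8 = 2·4; sub 5 for 4: 2·5; = 10; G_2 = 10−1 = 9
step 2: 9 = 5 + 4; sub 6 for 5: 6 + 4; = 10; G_3 = 10−1 = 9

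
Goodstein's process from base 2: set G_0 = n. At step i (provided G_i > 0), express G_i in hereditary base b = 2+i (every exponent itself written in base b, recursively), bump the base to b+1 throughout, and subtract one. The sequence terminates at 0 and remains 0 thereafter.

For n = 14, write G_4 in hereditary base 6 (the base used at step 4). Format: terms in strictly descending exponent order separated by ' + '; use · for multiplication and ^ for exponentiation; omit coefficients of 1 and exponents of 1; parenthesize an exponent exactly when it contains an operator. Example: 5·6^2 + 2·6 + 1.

i=0: 14 = 2^(2 + 1) + 2^2 + 2 (b=2); 2→3: 3^(3 + 1) + 3^3 + 3 = 111; 111−1 = 110
i=1: 110 = 3^(3 + 1) + 3^3 + 2 (b=3); 3→4: 4^(4 + 1) + 4^4 + 2 = 1282; 1282−1 = 1281
i=2: 1281 = 4^(4 + 1) + 4^4 + 1 (b=4); 4→5: 5^(5 + 1) + 5^5 + 1 = 18751; 18751−1 = 18750
i=3: 18750 = 5^(5 + 1) + 5^5 (b=5); 5→6: 6^(6 + 1) + 6^6 = 326592; 326592−1 = 326591
i=4: 326591 = 6^(6 + 1) + 5·6^5 + 5·6^4 + 5·6^3 + 5·6^2 + 5·6 + 5 (b=6); 6→7: 7^(7 + 1) + 5·7^5 + 5·7^4 + 5·7^3 + 5·7^2 + 5·7 + 5 = 5862841; 5862841−1 = 5862840

6^(6 + 1) + 5·6^5 + 5·6^4 + 5·6^3 + 5·6^2 + 5·6 + 5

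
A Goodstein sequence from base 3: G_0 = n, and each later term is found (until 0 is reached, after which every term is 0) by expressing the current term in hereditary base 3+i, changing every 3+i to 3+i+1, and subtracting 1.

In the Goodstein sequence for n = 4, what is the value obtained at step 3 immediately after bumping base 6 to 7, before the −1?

3

[0] 4 ≡ 3 + 1 (base 3). Lift 4: 5. −1: 4.
[1] 4 ≡ 4 (base 4). Lift 5: 5. −1: 4.
[2] 4 ≡ 4 (base 5). Lift 6: 4. −1: 3.
[3] 3 ≡ 3 (base 6). Lift 7: 3. −1: 2.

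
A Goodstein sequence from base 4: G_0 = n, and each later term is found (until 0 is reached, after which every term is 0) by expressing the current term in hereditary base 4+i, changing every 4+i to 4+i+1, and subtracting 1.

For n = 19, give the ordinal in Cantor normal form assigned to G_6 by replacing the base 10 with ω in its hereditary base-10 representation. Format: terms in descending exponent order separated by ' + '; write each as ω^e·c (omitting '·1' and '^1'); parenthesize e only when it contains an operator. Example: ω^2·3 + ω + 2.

base 4: 19 = 4^2 + 3; at 5: 5^2 + 3 = 28; next = 27
base 5: 27 = 5^2 + 2; at 6: 6^2 + 2 = 38; next = 37
base 6: 37 = 6^2 + 1; at 7: 7^2 + 1 = 50; next = 49
base 7: 49 = 7^2; at 8: 8^2 = 64; next = 63
base 8: 63 = 7·8 + 7; at 9: 7·9 + 7 = 70; next = 69
base 9: 69 = 7·9 + 6; at 10: 7·10 + 6 = 76; next = 75

ω·7 + 5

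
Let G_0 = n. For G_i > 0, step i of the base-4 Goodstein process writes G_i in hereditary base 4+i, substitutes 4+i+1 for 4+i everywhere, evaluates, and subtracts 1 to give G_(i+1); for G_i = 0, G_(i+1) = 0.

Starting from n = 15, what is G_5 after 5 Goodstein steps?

G_0=15  [base 4] 3·4 + 3  →[4↦5]→  3·5 + 3 = 18  −1 ⇒ G_1=17
G_1=17  [base 5] 3·5 + 2  →[5↦6]→  3·6 + 2 = 20  −1 ⇒ G_2=19
G_2=19  [base 6] 3·6 + 1  →[6↦7]→  3·7 + 1 = 22  −1 ⇒ G_3=21
G_3=21  [base 7] 3·7  →[7↦8]→  3·8 = 24  −1 ⇒ G_4=23
G_4=23  [base 8] 2·8 + 7  →[8↦9]→  2·9 + 7 = 25  −1 ⇒ G_5=24
G_5=24  [base 9] 2·9 + 6  →[9↦10]→  2·10 + 6 = 26  −1 ⇒ G_6=25

24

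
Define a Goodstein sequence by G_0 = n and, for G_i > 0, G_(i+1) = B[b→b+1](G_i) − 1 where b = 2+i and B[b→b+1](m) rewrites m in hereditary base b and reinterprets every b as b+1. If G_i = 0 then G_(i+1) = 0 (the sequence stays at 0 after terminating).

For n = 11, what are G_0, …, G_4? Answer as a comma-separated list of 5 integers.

11, 84, 1027, 15627, 279937

[0] 11 ≡ 2^(2 + 1) + 2 + 1 (base 2). Lift 3: 85. −1: 84.
[1] 84 ≡ 3^(3 + 1) + 3 (base 3). Lift 4: 1028. −1: 1027.
[2] 1027 ≡ 4^(4 + 1) + 3 (base 4). Lift 5: 15628. −1: 15627.
[3] 15627 ≡ 5^(5 + 1) + 2 (base 5). Lift 6: 279938. −1: 279937.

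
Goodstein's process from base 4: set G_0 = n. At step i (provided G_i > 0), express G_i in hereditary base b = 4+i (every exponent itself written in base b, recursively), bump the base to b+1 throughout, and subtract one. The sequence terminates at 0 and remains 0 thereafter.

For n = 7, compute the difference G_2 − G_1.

(0) 7|_4 = 4 + 3 ↦ 5 + 3|_5 = 8 ⇒ 7
(1) 7|_5 = 5 + 2 ↦ 6 + 2|_6 = 8 ⇒ 7

0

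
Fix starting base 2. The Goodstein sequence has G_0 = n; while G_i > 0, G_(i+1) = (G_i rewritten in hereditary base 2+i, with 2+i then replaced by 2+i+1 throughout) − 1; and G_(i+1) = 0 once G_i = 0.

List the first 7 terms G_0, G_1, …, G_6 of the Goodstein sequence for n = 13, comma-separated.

(0) 13|_2 = 2^(2 + 1) + 2^2 + 1 ↦ 3^(3 + 1) + 3^3 + 1|_3 = 109 ⇒ 108
(1) 108|_3 = 3^(3 + 1) + 3^3 ↦ 4^(4 + 1) + 4^4|_4 = 1280 ⇒ 1279
(2) 1279|_4 = 4^(4 + 1) + 3·4^3 + 3·4^2 + 3·4 + 3 ↦ 5^(5 + 1) + 3·5^3 + 3·5^2 + 3·5 + 3|_5 = 16093 ⇒ 16092
(3) 16092|_5 = 5^(5 + 1) + 3·5^3 + 3·5^2 + 3·5 + 2 ↦ 6^(6 + 1) + 3·6^3 + 3·6^2 + 3·6 + 2|_6 = 280712 ⇒ 280711
(4) 280711|_6 = 6^(6 + 1) + 3·6^3 + 3·6^2 + 3·6 + 1 ↦ 7^(7 + 1) + 3·7^3 + 3·7^2 + 3·7 + 1|_7 = 5765999 ⇒ 5765998
(5) 5765998|_7 = 7^(7 + 1) + 3·7^3 + 3·7^2 + 3·7 ↦ 8^(8 + 1) + 3·8^3 + 3·8^2 + 3·8|_8 = 134219480 ⇒ 134219479

13, 108, 1279, 16092, 280711, 5765998, 134219479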